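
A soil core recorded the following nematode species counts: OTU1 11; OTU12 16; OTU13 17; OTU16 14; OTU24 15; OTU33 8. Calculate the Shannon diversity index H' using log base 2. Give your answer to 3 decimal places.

Total N = 11+16+17+14+15+8 = 81, so the proportions are 0.1358, 0.19753, 0.20988, 0.17284, 0.18519, 0.09877 (working shown to 5 dp, full precision carried).
Each pᵢ log₂ pᵢ term: 0.1358×(-2.88042)=-0.39117, 0.19753×(-2.33985)=-0.46219, 0.20988×(-2.25239)=-0.47272, 0.17284×(-2.53250)=-0.43772, 0.18519×(-2.43296)=-0.45055, 0.09877×(-3.33985)=-0.32986.
Sum = -2.54421, so H' = 2.544.

2.544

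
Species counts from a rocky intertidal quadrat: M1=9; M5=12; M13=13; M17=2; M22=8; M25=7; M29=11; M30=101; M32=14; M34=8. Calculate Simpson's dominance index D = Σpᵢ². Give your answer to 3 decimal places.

0.324

Total N = 9+12+13+2+8+7+11+101+14+8 = 185, so the proportions are 0.04865, 0.06486, 0.07027, 0.01081, 0.04324, 0.03784, 0.05946, 0.54595, 0.07568, 0.04324 (working shown to 5 dp, full precision carried).
D = 0.04865² + 0.06486² + 0.07027² + 0.01081² + 0.04324² + 0.03784² + 0.05946² + 0.54595² + 0.07568² + 0.04324² = 0.00237 + 0.00421 + 0.00494 + 0.00012 + 0.00187 + 0.00143 + 0.00354 + 0.29806 + 0.00573 + 0.00187 = 0.32412.
To 3 decimal places, D = 0.324.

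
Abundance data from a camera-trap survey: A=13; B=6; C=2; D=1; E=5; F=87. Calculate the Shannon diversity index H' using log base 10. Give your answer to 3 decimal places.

Total N = 13+6+2+1+5+87 = 114, so the proportions are 0.11404, 0.05263, 0.01754, 0.00877, 0.04386, 0.76316 (working shown to 5 dp, full precision carried).
Each pᵢ log₁₀ pᵢ term: 0.11404×(-0.94296)=-0.10753, 0.05263×(-1.27875)=-0.06730, 0.01754×(-1.75587)=-0.03080, 0.00877×(-2.05690)=-0.01804, 0.04386×(-1.35793)=-0.05956, 0.76316×(-0.11739)=-0.08958.
Sum = -0.37282, so H' = 0.373.

0.373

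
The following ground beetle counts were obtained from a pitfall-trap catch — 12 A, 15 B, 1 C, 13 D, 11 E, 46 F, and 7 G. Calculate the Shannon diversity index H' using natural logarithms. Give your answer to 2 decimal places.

Total N = 12+15+1+13+11+46+7 = 105, so the proportions are 0.1143, 0.1429, 0.0095, 0.1238, 0.1048, 0.4381, 0.0667 (working shown to 4 dp, full precision carried).
Each pᵢ ln pᵢ term: 0.1143×(-2.1691)=-0.2479, 0.1429×(-1.9459)=-0.2780, 0.0095×(-4.6540)=-0.0443, 0.1238×(-2.0890)=-0.2586, 0.1048×(-2.2561)=-0.2363, 0.4381×(-0.8253)=-0.3616, 0.0667×(-2.7081)=-0.1805.
Sum = -1.6073, so H' = 1.61.

1.61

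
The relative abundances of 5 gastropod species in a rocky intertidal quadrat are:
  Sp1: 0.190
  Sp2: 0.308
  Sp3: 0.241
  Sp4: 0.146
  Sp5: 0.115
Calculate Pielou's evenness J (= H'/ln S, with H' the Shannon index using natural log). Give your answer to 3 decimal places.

0.964

H' = −Σ pᵢ ln pᵢ = −((-0.31554) + (-0.36272) + (-0.34293) + (-0.28093) + (-0.24872)) = 1.55084 (working shown to 5 dp, full precision carried).
With S = 5 species, ln S = 1.60944, so J = 1.55084/1.60944 = 0.96359, i.e. 0.964 to 3 decimal places.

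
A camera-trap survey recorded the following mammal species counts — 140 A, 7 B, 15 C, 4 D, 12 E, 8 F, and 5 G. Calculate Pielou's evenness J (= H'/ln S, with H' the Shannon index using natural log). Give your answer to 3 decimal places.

Total N = 140+7+15+4+12+8+5 = 191, so the proportions are 0.73298, 0.03665, 0.07853, 0.02094, 0.06283, 0.04188, 0.02618 (working shown to 5 dp, full precision carried).
H' = −Σ pᵢ ln pᵢ = −((-0.22769) + (-0.12118) + (-0.19981) + (-0.08096) + (-0.17387) + (-0.13289) + (-0.09536)) = 1.03176.
With S = 7 species, ln S = 1.94591, so J = 1.03176/1.94591 = 0.53022, i.e. 0.530 to 3 decimal places.

0.530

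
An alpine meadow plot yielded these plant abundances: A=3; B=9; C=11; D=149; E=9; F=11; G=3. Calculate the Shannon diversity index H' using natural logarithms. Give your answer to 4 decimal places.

0.9423

Total N = 3+9+11+149+9+11+3 = 195, so the proportions are 0.015385, 0.046154, 0.05641, 0.764103, 0.046154, 0.05641, 0.015385 (working shown to 6 dp, full precision carried).
Each pᵢ ln pᵢ term: 0.015385×(-4.174387)=-0.064221, 0.046154×(-3.075775)=-0.141959, 0.05641×(-2.875104)=-0.162185, 0.764103×(-0.269053)=-0.205584, 0.046154×(-3.075775)=-0.141959, 0.05641×(-2.875104)=-0.162185, 0.015385×(-4.174387)=-0.064221.
Sum = -0.942315, so H' = 0.9423.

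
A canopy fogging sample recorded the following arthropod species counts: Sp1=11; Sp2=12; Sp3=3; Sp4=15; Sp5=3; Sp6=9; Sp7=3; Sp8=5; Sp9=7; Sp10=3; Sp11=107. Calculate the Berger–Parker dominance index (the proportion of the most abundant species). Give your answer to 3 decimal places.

Total N = 11+12+3+15+3+9+3+5+7+3+107 = 178, so the proportions are 0.0618, 0.06742, 0.01685, 0.08427, 0.01685, 0.05056, 0.01685, 0.02809, 0.03933, 0.01685, 0.60112 (working shown to 5 dp, full precision carried).
The largest proportion is 0.60112, i.e. d = 0.601 to 3 decimal places.

0.601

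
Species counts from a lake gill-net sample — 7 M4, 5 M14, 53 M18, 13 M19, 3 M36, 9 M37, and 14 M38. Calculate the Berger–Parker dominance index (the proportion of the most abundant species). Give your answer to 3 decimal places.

Total N = 7+5+53+13+3+9+14 = 104, so the proportions are 0.06731, 0.04808, 0.50962, 0.125, 0.02885, 0.08654, 0.13462 (working shown to 5 dp, full precision carried).
The largest proportion is 0.50962, i.e. d = 0.510 to 3 decimal places.

0.510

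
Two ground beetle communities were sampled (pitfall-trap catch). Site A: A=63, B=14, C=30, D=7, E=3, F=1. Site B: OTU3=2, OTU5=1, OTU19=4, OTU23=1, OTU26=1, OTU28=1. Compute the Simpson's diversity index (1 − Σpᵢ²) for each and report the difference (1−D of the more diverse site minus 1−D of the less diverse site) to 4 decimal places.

0.1280

Site A: N=118, proportions 0.533898, 0.118644, 0.254237, 0.059322, 0.025424, 0.008475, giving 1−D = 0.632002 (working shown to 6 dp, full precision carried).
Site B: N=10, proportions 0.2, 0.1, 0.4, 0.1, 0.1, 0.1, giving 1−D = 0.760000.
Difference = |0.632002 − 0.760000| = 0.127998, i.e. 0.1280 to 4 decimal places.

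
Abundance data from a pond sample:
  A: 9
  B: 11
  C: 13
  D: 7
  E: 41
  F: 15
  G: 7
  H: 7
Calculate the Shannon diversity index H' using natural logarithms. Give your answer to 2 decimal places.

1.85

Total N = 9+11+13+7+41+15+7+7 = 110, so the proportions are 0.0818, 0.1, 0.1182, 0.0636, 0.3727, 0.1364, 0.0636, 0.0636 (working shown to 4 dp, full precision carried).
Each pᵢ ln pᵢ term: 0.0818×(-2.5033)=-0.2048, 0.1×(-2.3026)=-0.2303, 0.1182×(-2.1355)=-0.2524, 0.0636×(-2.7546)=-0.1753, 0.3727×(-0.9869)=-0.3678, 0.1364×(-1.9924)=-0.2717, 0.0636×(-2.7546)=-0.1753, 0.0636×(-2.7546)=-0.1753.
Sum = -1.8529, so H' = 1.85.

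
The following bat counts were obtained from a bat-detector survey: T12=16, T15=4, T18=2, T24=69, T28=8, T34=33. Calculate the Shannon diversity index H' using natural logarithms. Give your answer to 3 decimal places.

1.281

Total N = 16+4+2+69+8+33 = 132, so the proportions are 0.12121, 0.0303, 0.01515, 0.52273, 0.06061, 0.25 (working shown to 5 dp, full precision carried).
Each pᵢ ln pᵢ term: 0.12121×(-2.11021)=-0.25578, 0.0303×(-3.49651)=-0.10595, 0.01515×(-4.18965)=-0.06348, 0.52273×(-0.64870)=-0.33909, 0.06061×(-2.80336)=-0.16990, 0.25×(-1.38629)=-0.34657.
Sum = -1.28078, so H' = 1.281.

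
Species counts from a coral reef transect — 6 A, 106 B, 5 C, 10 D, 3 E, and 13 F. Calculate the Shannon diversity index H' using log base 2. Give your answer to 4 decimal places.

Total N = 6+106+5+10+3+13 = 143, so the proportions are 0.041958, 0.741259, 0.034965, 0.06993, 0.020979, 0.090909 (working shown to 6 dp, full precision carried).
Each pᵢ log₂ pᵢ term: 0.041958×(-4.574909)=-0.191954, 0.741259×(-0.431951)=-0.320187, 0.034965×(-4.837943)=-0.169159, 0.06993×(-3.837943)=-0.268388, 0.020979×(-5.574909)=-0.116956, 0.090909×(-3.459432)=-0.314494.
Sum = -1.381138, so H' = 1.3811.

1.3811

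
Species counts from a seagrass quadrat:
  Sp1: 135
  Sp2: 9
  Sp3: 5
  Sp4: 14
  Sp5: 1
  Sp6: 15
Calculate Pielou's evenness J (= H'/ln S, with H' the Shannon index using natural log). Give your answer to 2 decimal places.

Total N = 135+9+5+14+1+15 = 179, so the proportions are 0.7542, 0.0503, 0.0279, 0.0782, 0.0056, 0.0838 (working shown to 4 dp, full precision carried).
H' = −Σ pᵢ ln pᵢ = −((-0.2128) + (-0.1503) + (-0.0999) + (-0.1993) + (-0.0290) + (-0.2078)) = 0.8991.
With S = 6 species, ln S = 1.7918, so J = 0.8991/1.7918 = 0.5018, i.e. 0.50 to 2 decimal places.

0.50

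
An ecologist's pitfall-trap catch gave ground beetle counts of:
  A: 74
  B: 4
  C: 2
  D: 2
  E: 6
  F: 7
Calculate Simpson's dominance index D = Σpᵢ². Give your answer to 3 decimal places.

0.619

Total N = 74+4+2+2+6+7 = 95, so the proportions are 0.77895, 0.04211, 0.02105, 0.02105, 0.06316, 0.07368 (working shown to 5 dp, full precision carried).
D = 0.77895² + 0.04211² + 0.02105² + 0.02105² + 0.06316² + 0.07368² = 0.60676 + 0.00177 + 0.00044 + 0.00044 + 0.00399 + 0.00543 = 0.61884.
To 3 decimal places, D = 0.619.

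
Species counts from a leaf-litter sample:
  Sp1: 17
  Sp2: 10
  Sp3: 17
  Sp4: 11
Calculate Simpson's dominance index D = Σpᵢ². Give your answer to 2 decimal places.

Total N = 17+10+17+11 = 55, so the proportions are 0.3091, 0.1818, 0.3091, 0.2 (working shown to 4 dp, full precision carried).
D = 0.3091² + 0.1818² + 0.3091² + 0.2² = 0.0955 + 0.0331 + 0.0955 + 0.0400 = 0.2641.
To 2 decimal places, D = 0.26.

0.26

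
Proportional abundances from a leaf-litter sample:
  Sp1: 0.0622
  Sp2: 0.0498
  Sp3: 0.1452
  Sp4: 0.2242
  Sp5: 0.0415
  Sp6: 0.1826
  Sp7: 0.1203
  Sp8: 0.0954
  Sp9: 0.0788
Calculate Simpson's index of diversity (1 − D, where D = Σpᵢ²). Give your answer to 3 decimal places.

0.857

D = 0.0622² + 0.0498² + 0.1452² + 0.2242² + 0.0415² + 0.1826² + 0.1203² + 0.0954² + 0.0788² = 0.00387 + 0.00248 + 0.02108 + 0.05027 + 0.00172 + 0.03334 + 0.01447 + 0.00910 + 0.00621 = 0.14255 (working shown to 5 dp, full precision carried).
So 1 − D = 0.85745, i.e. 0.857 to 3 decimal places.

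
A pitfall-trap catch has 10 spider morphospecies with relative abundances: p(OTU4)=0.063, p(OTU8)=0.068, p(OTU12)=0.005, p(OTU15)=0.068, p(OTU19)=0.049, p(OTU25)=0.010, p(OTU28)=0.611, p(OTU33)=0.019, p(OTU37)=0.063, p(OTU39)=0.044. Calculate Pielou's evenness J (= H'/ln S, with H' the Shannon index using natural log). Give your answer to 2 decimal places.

H' = −Σ pᵢ ln pᵢ = −((-0.1742) + (-0.1828) + (-0.0265) + (-0.1828) + (-0.1478) + (-0.0461) + (-0.3010) + (-0.0753) + (-0.1742) + (-0.1374)) = 1.4480 (working shown to 4 dp, full precision carried).
With S = 10 species, ln S = 2.3026, so J = 1.4480/2.3026 = 0.6289, i.e. 0.63 to 2 decimal places.

0.63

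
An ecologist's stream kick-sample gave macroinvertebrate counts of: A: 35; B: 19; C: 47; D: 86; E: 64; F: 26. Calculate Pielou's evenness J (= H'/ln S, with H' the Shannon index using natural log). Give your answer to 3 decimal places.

0.932

Total N = 35+19+47+86+64+26 = 277, so the proportions are 0.12635, 0.06859, 0.16968, 0.31047, 0.23105, 0.09386 (working shown to 5 dp, full precision carried).
H' = −Σ pᵢ ln pᵢ = −((-0.26138) + (-0.18380) + (-0.30098) + (-0.36315) + (-0.33851) + (-0.22207)) = 1.66990.
With S = 6 species, ln S = 1.79176, so J = 1.66990/1.79176 = 0.93199, i.e. 0.932 to 3 decimal places.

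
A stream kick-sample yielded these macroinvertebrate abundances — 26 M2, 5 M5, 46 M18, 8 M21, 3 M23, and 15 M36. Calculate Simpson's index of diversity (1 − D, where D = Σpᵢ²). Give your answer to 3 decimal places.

Total N = 26+5+46+8+3+15 = 103, so the proportions are 0.25243, 0.04854, 0.4466, 0.07767, 0.02913, 0.14563 (working shown to 5 dp, full precision carried).
D = 0.25243² + 0.04854² + 0.4466² + 0.07767² + 0.02913² + 0.14563² = 0.06372 + 0.00236 + 0.19945 + 0.00603 + 0.00085 + 0.02121 = 0.29362.
So 1 − D = 0.70638, i.e. 0.706 to 3 decimal places.

0.706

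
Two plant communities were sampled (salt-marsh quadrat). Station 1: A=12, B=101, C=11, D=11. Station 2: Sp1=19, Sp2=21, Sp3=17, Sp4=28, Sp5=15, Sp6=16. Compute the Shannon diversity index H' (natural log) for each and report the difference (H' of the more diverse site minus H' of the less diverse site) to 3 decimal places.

Station 1: N=135, proportions 0.088889, 0.748148, 0.081481, 0.081481, giving H' = 0.840832 (working shown to 6 dp, full precision carried).
Station 2: N=116, proportions 0.163793, 0.181034, 0.146552, 0.241379, 0.12931, 0.137931, giving H' = 1.768005.
Difference = |0.840832 − 1.768005| = 0.927173, i.e. 0.927 to 3 decimal places.

0.927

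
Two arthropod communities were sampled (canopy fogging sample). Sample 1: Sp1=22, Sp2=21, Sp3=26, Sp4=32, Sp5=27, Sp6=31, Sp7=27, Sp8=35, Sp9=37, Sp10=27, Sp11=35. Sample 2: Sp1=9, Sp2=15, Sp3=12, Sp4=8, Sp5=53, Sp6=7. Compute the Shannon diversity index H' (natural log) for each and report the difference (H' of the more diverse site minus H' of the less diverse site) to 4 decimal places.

0.9199

Sample 1: N=320, proportions 0.06875, 0.065625, 0.08125, 0.1, 0.084375, 0.096875, 0.084375, 0.109375, 0.115625, 0.084375, 0.109375, giving H' = 2.382550 (working shown to 6 dp, full precision carried).
Sample 2: N=104, proportions 0.086538, 0.144231, 0.115385, 0.076923, 0.509615, 0.067308, giving H' = 1.462689.
Difference = |2.382550 − 1.462689| = 0.919861, i.e. 0.9199 to 4 decimal places.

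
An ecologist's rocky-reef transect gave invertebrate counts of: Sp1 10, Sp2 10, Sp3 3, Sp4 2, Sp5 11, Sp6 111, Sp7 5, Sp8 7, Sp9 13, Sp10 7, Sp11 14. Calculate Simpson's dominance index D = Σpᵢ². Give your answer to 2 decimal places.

Total N = 10+10+3+2+11+111+5+7+13+7+14 = 193, so the proportions are 0.0518, 0.0518, 0.0155, 0.0104, 0.057, 0.5751, 0.0259, 0.0363, 0.0674, 0.0363, 0.0725 (working shown to 4 dp, full precision carried).
D = 0.0518² + 0.0518² + 0.0155² + 0.0104² + 0.057² + 0.5751² + 0.0259² + 0.0363² + 0.0674² + 0.0363² + 0.0725² = 0.0027 + 0.0027 + 0.0002 + 0.0001 + 0.0032 + 0.3308 + 0.0007 + 0.0013 + 0.0045 + 0.0013 + 0.0053 = 0.3528.
To 2 decimal places, D = 0.35.

0.35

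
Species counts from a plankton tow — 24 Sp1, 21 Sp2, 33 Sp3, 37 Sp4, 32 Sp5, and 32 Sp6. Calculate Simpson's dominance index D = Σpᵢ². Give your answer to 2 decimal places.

Total N = 24+21+33+37+32+32 = 179, so the proportions are 0.1341, 0.1173, 0.1844, 0.2067, 0.1788, 0.1788 (working shown to 4 dp, full precision carried).
D = 0.1341² + 0.1173² + 0.1844² + 0.2067² + 0.1788² + 0.1788² = 0.0180 + 0.0138 + 0.0340 + 0.0427 + 0.0320 + 0.0320 = 0.1724.
To 2 decimal places, D = 0.17.

0.17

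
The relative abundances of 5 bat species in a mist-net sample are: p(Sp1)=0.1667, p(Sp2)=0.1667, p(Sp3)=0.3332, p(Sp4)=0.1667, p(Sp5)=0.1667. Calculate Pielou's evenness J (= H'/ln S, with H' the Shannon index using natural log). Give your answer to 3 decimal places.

H' = −Σ pᵢ ln pᵢ = −((-0.29865) + (-0.29865) + (-0.36619) + (-0.29865) + (-0.29865)) = 1.56080 (working shown to 5 dp, full precision carried).
With S = 5 species, ln S = 1.60944, so J = 1.56080/1.60944 = 0.96978, i.e. 0.970 to 3 decimal places.

0.970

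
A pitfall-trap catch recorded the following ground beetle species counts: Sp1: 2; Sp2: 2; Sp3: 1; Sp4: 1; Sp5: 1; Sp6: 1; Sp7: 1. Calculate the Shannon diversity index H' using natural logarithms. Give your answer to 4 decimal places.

Total N = 2+2+1+1+1+1+1 = 9, so the proportions are 0.222222, 0.222222, 0.111111, 0.111111, 0.111111, 0.111111, 0.111111 (working shown to 6 dp, full precision carried).
Each pᵢ ln pᵢ term: 0.222222×(-1.504077)=-0.334239, 0.222222×(-1.504077)=-0.334239, 0.111111×(-2.197225)=-0.244136, 0.111111×(-2.197225)=-0.244136, 0.111111×(-2.197225)=-0.244136, 0.111111×(-2.197225)=-0.244136, 0.111111×(-2.197225)=-0.244136.
Sum = -1.889159, so H' = 1.8892.

1.8892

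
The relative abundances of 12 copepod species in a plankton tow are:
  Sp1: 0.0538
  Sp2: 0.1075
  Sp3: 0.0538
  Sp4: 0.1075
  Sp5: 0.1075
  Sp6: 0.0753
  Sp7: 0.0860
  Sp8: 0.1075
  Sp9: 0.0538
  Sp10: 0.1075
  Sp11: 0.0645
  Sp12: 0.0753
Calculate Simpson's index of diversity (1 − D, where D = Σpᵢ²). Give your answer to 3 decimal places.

D = 0.0538² + 0.1075² + 0.0538² + 0.1075² + 0.1075² + 0.0753² + 0.086² + 0.1075² + 0.0538² + 0.1075² + 0.0645² + 0.0753² = 0.00289 + 0.01156 + 0.00289 + 0.01156 + 0.01156 + 0.00567 + 0.00740 + 0.01156 + 0.00289 + 0.01156 + 0.00416 + 0.00567 = 0.08936 (working shown to 5 dp, full precision carried).
So 1 − D = 0.91064, i.e. 0.911 to 3 decimal places.

0.911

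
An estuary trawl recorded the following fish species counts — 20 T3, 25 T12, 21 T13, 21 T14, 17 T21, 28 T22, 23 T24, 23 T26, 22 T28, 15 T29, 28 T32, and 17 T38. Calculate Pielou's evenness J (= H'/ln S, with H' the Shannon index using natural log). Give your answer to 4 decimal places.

0.9933

Total N = 20+25+21+21+17+28+23+23+22+15+28+17 = 260, so the proportions are 0.076923, 0.096154, 0.080769, 0.080769, 0.065385, 0.107692, 0.088462, 0.088462, 0.084615, 0.057692, 0.107692, 0.065385 (working shown to 6 dp, full precision carried).
H' = −Σ pᵢ ln pᵢ = −((-0.197304) + (-0.225174) + (-0.203228) + (-0.203228) + (-0.178334) + (-0.239990) + (-0.214536) + (-0.214536) + (-0.208969) + (-0.164575) + (-0.239990) + (-0.178334)) = 2.468199.
With S = 12 species, ln S = 2.484907, so J = 2.468199/2.484907 = 0.993276, i.e. 0.9933 to 4 decimal places.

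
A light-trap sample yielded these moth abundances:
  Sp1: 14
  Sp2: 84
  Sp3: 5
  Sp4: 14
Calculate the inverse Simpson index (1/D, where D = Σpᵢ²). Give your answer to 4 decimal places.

Total N = 14+84+5+14 = 117, so the proportions are 0.1196581, 0.7179487, 0.042735, 0.1196581 (working shown to 7 dp, full precision carried).
D = 0.1196581² + 0.7179487² + 0.042735² + 0.1196581² = 0.0143181 + 0.5154504 + 0.0018263 + 0.0143181 = 0.5459128.
So 1/D = 1.831794, i.e. 1.8318 to 4 decimal places.

1.8318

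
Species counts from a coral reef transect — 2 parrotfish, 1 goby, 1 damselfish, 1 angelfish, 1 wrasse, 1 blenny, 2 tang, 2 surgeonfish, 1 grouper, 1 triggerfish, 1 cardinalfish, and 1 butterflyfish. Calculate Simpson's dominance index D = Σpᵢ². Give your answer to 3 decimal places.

0.093

Total N = 2+1+1+1+1+1+2+2+1+1+1+1 = 15, so the proportions are 0.13333, 0.06667, 0.06667, 0.06667, 0.06667, 0.06667, 0.13333, 0.13333, 0.06667, 0.06667, 0.06667, 0.06667 (working shown to 5 dp, full precision carried).
D = 0.13333² + 0.06667² + 0.06667² + 0.06667² + 0.06667² + 0.06667² + 0.13333² + 0.13333² + 0.06667² + 0.06667² + 0.06667² + 0.06667² = 0.01778 + 0.00444 + 0.00444 + 0.00444 + 0.00444 + 0.00444 + 0.01778 + 0.01778 + 0.00444 + 0.00444 + 0.00444 + 0.00444 = 0.09333.
To 3 decimal places, D = 0.093.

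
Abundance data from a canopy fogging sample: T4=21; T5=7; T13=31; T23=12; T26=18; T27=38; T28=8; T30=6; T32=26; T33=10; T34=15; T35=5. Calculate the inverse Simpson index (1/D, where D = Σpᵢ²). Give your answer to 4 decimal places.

Total N = 21+7+31+12+18+38+8+6+26+10+15+5 = 197, so the proportions are 0.10659898, 0.03553299, 0.15736041, 0.06091371, 0.09137056, 0.1928934, 0.04060914, 0.03045685, 0.1319797, 0.05076142, 0.07614213, 0.02538071 (working shown to 8 dp, full precision carried).
D = 0.10659898² + 0.03553299² + 0.15736041² + 0.06091371² + 0.09137056² + 0.1928934² + 0.04060914² + 0.03045685² + 0.1319797² + 0.05076142² + 0.07614213² + 0.02538071² = 0.01136334 + 0.00126259 + 0.02476230 + 0.00371048 + 0.00834858 + 0.03720786 + 0.00164910 + 0.00092762 + 0.01741864 + 0.00257672 + 0.00579762 + 0.00064418 = 0.11566905.
So 1/D = 8.645355, i.e. 8.6454 to 4 decimal places.

8.6454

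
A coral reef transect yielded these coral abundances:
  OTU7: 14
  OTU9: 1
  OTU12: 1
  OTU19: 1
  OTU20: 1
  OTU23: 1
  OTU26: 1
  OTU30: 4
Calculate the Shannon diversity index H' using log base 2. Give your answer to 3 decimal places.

2.031

Total N = 14+1+1+1+1+1+1+4 = 24, so the proportions are 0.58333, 0.04167, 0.04167, 0.04167, 0.04167, 0.04167, 0.04167, 0.16667 (working shown to 5 dp, full precision carried).
Each pᵢ log₂ pᵢ term: 0.58333×(-0.77761)=-0.45360, 0.04167×(-4.58496)=-0.19104, 0.04167×(-4.58496)=-0.19104, 0.04167×(-4.58496)=-0.19104, 0.04167×(-4.58496)=-0.19104, 0.04167×(-4.58496)=-0.19104, 0.04167×(-4.58496)=-0.19104, 0.16667×(-2.58496)=-0.43083.
Sum = -2.03067, so H' = 2.031.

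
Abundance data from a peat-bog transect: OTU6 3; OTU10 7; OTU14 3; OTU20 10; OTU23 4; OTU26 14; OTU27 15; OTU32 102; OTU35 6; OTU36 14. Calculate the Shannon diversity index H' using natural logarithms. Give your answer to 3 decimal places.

Total N = 3+7+3+10+4+14+15+102+6+14 = 178, so the proportions are 0.01685, 0.03933, 0.01685, 0.05618, 0.02247, 0.07865, 0.08427, 0.57303, 0.03371, 0.07865 (working shown to 5 dp, full precision carried).
Each pᵢ ln pᵢ term: 0.01685×(-4.08317)=-0.06882, 0.03933×(-3.23587)=-0.12725, 0.01685×(-4.08317)=-0.06882, 0.05618×(-2.87920)=-0.16175, 0.02247×(-3.79549)=-0.08529, 0.07865×(-2.54273)=-0.19999, 0.08427×(-2.47373)=-0.20846, 0.57303×(-0.55681)=-0.31907, 0.03371×(-3.39002)=-0.11427, 0.07865×(-2.54273)=-0.19999.
Sum = -1.55371, so H' = 1.554.

1.554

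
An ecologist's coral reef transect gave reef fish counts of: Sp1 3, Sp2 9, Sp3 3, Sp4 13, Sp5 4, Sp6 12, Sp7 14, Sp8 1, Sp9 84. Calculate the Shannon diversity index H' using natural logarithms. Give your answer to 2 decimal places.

Total N = 3+9+3+13+4+12+14+1+84 = 143, so the proportions are 0.021, 0.0629, 0.021, 0.0909, 0.028, 0.0839, 0.0979, 0.007, 0.5874 (working shown to 4 dp, full precision carried).
Each pᵢ ln pᵢ term: 0.021×(-3.8642)=-0.0811, 0.0629×(-2.7656)=-0.1741, 0.021×(-3.8642)=-0.0811, 0.0909×(-2.3979)=-0.2180, 0.028×(-3.5766)=-0.1000, 0.0839×(-2.4779)=-0.2079, 0.0979×(-2.3238)=-0.2275, 0.007×(-4.9628)=-0.0347, 0.5874×(-0.5320)=-0.3125.
Sum = -1.4369, so H' = 1.44.

1.44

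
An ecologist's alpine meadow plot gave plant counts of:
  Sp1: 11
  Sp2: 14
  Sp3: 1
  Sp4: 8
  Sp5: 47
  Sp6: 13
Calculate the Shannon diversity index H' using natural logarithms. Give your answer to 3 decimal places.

1.413

Total N = 11+14+1+8+47+13 = 94, so the proportions are 0.11702, 0.14894, 0.01064, 0.08511, 0.5, 0.1383 (working shown to 5 dp, full precision carried).
Each pᵢ ln pᵢ term: 0.11702×(-2.14540)=-0.25106, 0.14894×(-1.90424)=-0.28361, 0.01064×(-4.54329)=-0.04833, 0.08511×(-2.46385)=-0.20969, 0.5×(-0.69315)=-0.34657, 0.1383×(-1.97835)=-0.27360.
Sum = -1.41286, so H' = 1.413.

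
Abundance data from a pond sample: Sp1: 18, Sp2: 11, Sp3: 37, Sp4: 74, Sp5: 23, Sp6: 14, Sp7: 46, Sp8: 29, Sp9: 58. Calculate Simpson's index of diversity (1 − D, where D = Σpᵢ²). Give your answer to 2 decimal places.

Total N = 18+11+37+74+23+14+46+29+58 = 310, so the proportions are 0.0581, 0.0355, 0.1194, 0.2387, 0.0742, 0.0452, 0.1484, 0.0935, 0.1871 (working shown to 4 dp, full precision carried).
D = 0.0581² + 0.0355² + 0.1194² + 0.2387² + 0.0742² + 0.0452² + 0.1484² + 0.0935² + 0.1871² = 0.0034 + 0.0013 + 0.0142 + 0.0570 + 0.0055 + 0.0020 + 0.0220 + 0.0088 + 0.0350 = 0.1492.
So 1 − D = 0.8508, i.e. 0.85 to 2 decimal places.

0.85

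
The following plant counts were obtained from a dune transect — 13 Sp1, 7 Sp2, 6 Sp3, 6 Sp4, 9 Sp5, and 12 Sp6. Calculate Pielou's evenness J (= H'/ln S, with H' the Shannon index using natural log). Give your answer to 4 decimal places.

0.9726

Total N = 13+7+6+6+9+12 = 53, so the proportions are 0.245283, 0.132075, 0.113208, 0.113208, 0.169811, 0.226415 (working shown to 6 dp, full precision carried).
H' = −Σ pᵢ ln pᵢ = −((-0.344707) + (-0.267371) + (-0.246626) + (-0.246626) + (-0.301087) + (-0.336314)) = 1.742731.
With S = 6 species, ln S = 1.791759, so J = 1.742731/1.791759 = 0.972637, i.e. 0.9726 to 4 decimal places.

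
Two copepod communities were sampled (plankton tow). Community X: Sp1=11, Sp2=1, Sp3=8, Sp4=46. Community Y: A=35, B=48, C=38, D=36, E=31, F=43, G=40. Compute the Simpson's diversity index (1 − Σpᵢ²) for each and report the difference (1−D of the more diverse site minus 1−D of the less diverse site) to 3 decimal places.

0.383

Community X: N=66, proportions 0.16667, 0.01515, 0.12121, 0.69697, giving 1−D = 0.47153 (working shown to 5 dp, full precision carried).
Community Y: N=271, proportions 0.12915, 0.17712, 0.14022, 0.13284, 0.11439, 0.15867, 0.1476, giving 1−D = 0.85459.
Difference = |0.47153 − 0.85459| = 0.38306, i.e. 0.383 to 3 decimal places.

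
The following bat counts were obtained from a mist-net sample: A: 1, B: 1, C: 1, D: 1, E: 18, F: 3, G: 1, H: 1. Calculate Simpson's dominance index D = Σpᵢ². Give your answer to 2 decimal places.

Total N = 1+1+1+1+18+3+1+1 = 27, so the proportions are 0.037, 0.037, 0.037, 0.037, 0.6667, 0.1111, 0.037, 0.037 (working shown to 4 dp, full precision carried).
D = 0.037² + 0.037² + 0.037² + 0.037² + 0.6667² + 0.1111² + 0.037² + 0.037² = 0.0014 + 0.0014 + 0.0014 + 0.0014 + 0.4444 + 0.0123 + 0.0014 + 0.0014 = 0.4650.
To 2 decimal places, D = 0.47.

0.47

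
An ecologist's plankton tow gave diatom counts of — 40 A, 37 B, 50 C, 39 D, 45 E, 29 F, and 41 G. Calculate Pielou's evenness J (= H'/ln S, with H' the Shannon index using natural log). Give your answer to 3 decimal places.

Total N = 40+37+50+39+45+29+41 = 281, so the proportions are 0.14235, 0.13167, 0.17794, 0.13879, 0.16014, 0.1032, 0.14591 (working shown to 5 dp, full precision carried).
H' = −Σ pᵢ ln pᵢ = −((-0.27751) + (-0.26696) + (-0.30718) + (-0.27408) + (-0.29333) + (-0.23438) + (-0.28084)) = 1.93427.
With S = 7 species, ln S = 1.94591, so J = 1.93427/1.94591 = 0.99402, i.e. 0.994 to 3 decimal places.

0.994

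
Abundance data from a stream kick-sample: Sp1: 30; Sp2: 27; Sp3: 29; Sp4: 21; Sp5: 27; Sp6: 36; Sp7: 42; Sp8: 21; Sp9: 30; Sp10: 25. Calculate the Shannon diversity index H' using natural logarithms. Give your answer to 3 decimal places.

2.281

Total N = 30+27+29+21+27+36+42+21+30+25 = 288, so the proportions are 0.10417, 0.09375, 0.10069, 0.07292, 0.09375, 0.125, 0.14583, 0.07292, 0.10417, 0.08681 (working shown to 5 dp, full precision carried).
Each pᵢ ln pᵢ term: 0.10417×(-2.26176)=-0.23560, 0.09375×(-2.36712)=-0.22192, 0.10069×(-2.29566)=-0.23116, 0.07292×(-2.61844)=-0.19093, 0.09375×(-2.36712)=-0.22192, 0.125×(-2.07944)=-0.25993, 0.14583×(-1.92529)=-0.28077, 0.07292×(-2.61844)=-0.19093, 0.10417×(-2.26176)=-0.23560, 0.08681×(-2.44408)=-0.21216.
Sum = -2.28091, so H' = 2.281.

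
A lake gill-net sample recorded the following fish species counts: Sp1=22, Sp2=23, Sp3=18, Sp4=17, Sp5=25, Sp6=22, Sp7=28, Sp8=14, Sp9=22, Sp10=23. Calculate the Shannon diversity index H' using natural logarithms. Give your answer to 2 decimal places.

2.29

Total N = 22+23+18+17+25+22+28+14+22+23 = 214, so the proportions are 0.1028, 0.1075, 0.0841, 0.0794, 0.1168, 0.1028, 0.1308, 0.0654, 0.1028, 0.1075 (working shown to 4 dp, full precision carried).
Each pᵢ ln pᵢ term: 0.1028×(-2.2749)=-0.2339, 0.1075×(-2.2305)=-0.2397, 0.0841×(-2.4756)=-0.2082, 0.0794×(-2.5328)=-0.2012, 0.1168×(-2.1471)=-0.2508, 0.1028×(-2.2749)=-0.2339, 0.1308×(-2.0338)=-0.2661, 0.0654×(-2.7269)=-0.1784, 0.1028×(-2.2749)=-0.2339, 0.1075×(-2.2305)=-0.2397.
Sum = -2.2858, so H' = 2.29.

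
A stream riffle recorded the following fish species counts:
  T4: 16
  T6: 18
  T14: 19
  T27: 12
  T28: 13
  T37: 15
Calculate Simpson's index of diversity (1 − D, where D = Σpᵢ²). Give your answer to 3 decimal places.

Total N = 16+18+19+12+13+15 = 93, so the proportions are 0.17204, 0.19355, 0.2043, 0.12903, 0.13978, 0.16129 (working shown to 5 dp, full precision carried).
D = 0.17204² + 0.19355² + 0.2043² + 0.12903² + 0.13978² + 0.16129² = 0.02960 + 0.03746 + 0.04174 + 0.01665 + 0.01954 + 0.02601 = 0.17100.
So 1 − D = 0.82900, i.e. 0.829 to 3 decimal places.

0.829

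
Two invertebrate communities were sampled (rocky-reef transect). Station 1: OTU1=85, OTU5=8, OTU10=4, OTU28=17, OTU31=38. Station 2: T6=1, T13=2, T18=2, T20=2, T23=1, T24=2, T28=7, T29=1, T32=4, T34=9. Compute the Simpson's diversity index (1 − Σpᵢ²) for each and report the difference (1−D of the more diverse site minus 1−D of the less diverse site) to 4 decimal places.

Station 1: N=152, proportions 0.559211, 0.052632, 0.026316, 0.111842, 0.25, giving 1−D = 0.608812 (working shown to 6 dp, full precision carried).
Station 2: N=31, proportions 0.032258, 0.064516, 0.064516, 0.064516, 0.032258, 0.064516, 0.225806, 0.032258, 0.129032, 0.290323, giving 1−D = 0.828304.
Difference = |0.608812 − 0.828304| = 0.219492, i.e. 0.2195 to 4 decimal places.

0.2195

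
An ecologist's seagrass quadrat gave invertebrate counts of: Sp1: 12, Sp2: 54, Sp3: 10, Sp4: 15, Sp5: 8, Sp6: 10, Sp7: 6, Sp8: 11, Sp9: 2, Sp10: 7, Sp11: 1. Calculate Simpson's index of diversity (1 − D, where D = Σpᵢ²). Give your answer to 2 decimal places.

Total N = 12+54+10+15+8+10+6+11+2+7+1 = 136, so the proportions are 0.0882, 0.3971, 0.0735, 0.1103, 0.0588, 0.0735, 0.0441, 0.0809, 0.0147, 0.0515, 0.0074 (working shown to 4 dp, full precision carried).
D = 0.0882² + 0.3971² + 0.0735² + 0.1103² + 0.0588² + 0.0735² + 0.0441² + 0.0809² + 0.0147² + 0.0515² + 0.0074² = 0.0078 + 0.1577 + 0.0054 + 0.0122 + 0.0035 + 0.0054 + 0.0019 + 0.0065 + 0.0002 + 0.0026 + 0.0001 = 0.2033.
So 1 − D = 0.7967, i.e. 0.80 to 2 decimal places.

0.80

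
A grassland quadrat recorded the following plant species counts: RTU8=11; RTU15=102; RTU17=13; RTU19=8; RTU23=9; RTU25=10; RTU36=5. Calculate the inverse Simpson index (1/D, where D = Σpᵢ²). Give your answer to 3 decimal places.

2.277

Total N = 11+102+13+8+9+10+5 = 158, so the proportions are 0.06962, 0.64557, 0.082278, 0.050633, 0.056962, 0.063291, 0.031646 (working shown to 6 dp, full precision carried).
D = 0.06962² + 0.64557² + 0.082278² + 0.050633² + 0.056962² + 0.063291² + 0.031646² = 0.004847 + 0.416760 + 0.006770 + 0.002564 + 0.003245 + 0.004006 + 0.001001 = 0.439192.
So 1/D = 2.27691, i.e. 2.277 to 3 decimal places.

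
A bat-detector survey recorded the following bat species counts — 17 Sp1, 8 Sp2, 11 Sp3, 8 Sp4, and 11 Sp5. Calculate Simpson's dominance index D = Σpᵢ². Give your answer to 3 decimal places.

Total N = 17+8+11+8+11 = 55, so the proportions are 0.30909, 0.14545, 0.2, 0.14545, 0.2 (working shown to 5 dp, full precision carried).
D = 0.30909² + 0.14545² + 0.2² + 0.14545² + 0.2² = 0.09554 + 0.02116 + 0.04000 + 0.02116 + 0.04000 = 0.21785.
To 3 decimal places, D = 0.218.

0.218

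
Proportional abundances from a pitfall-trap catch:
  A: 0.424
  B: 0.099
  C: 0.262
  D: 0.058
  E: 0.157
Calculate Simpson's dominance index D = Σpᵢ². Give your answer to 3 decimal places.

0.286

D = 0.424² + 0.099² + 0.262² + 0.058² + 0.157² = 0.17978 + 0.00980 + 0.06864 + 0.00336 + 0.02465 = 0.28623 (working shown to 5 dp, full precision carried).
To 3 decimal places, D = 0.286.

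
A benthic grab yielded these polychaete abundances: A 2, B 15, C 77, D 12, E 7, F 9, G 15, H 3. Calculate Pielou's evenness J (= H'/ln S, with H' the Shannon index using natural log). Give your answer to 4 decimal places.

0.7152

Total N = 2+15+77+12+7+9+15+3 = 140, so the proportions are 0.014286, 0.107143, 0.55, 0.085714, 0.05, 0.064286, 0.107143, 0.021429 (working shown to 6 dp, full precision carried).
H' = −Σ pᵢ ln pᵢ = −((-0.060693) + (-0.239313) + (-0.328810) + (-0.210577) + (-0.149787) + (-0.176427) + (-0.239313) + (-0.082351)) = 1.487272.
With S = 8 species, ln S = 2.079442, so J = 1.487272/2.079442 = 0.715226, i.e. 0.7152 to 4 decimal places.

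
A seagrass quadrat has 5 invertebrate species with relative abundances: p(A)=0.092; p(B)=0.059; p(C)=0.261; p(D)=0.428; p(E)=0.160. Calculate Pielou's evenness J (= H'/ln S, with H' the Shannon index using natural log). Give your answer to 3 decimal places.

H' = −Σ pᵢ ln pᵢ = −((-0.21951) + (-0.16698) + (-0.35058) + (-0.36321) + (-0.29321)) = 1.39350 (working shown to 5 dp, full precision carried).
With S = 5 species, ln S = 1.60944, so J = 1.39350/1.60944 = 0.86583, i.e. 0.866 to 3 decimal places.

0.866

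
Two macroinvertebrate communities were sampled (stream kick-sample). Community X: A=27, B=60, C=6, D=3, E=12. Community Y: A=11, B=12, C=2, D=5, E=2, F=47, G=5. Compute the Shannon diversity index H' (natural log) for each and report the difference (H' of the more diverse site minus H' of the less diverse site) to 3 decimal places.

0.206

Community X: N=108, proportions 0.25, 0.555556, 0.055556, 0.027778, 0.111111, giving H' = 1.177376 (working shown to 6 dp, full precision carried).
Community Y: N=84, proportions 0.130952, 0.142857, 0.02381, 0.059524, 0.02381, 0.559524, 0.059524, giving H' = 1.382964.
Difference = |1.177376 − 1.382964| = 0.205588, i.e. 0.206 to 3 decimal places.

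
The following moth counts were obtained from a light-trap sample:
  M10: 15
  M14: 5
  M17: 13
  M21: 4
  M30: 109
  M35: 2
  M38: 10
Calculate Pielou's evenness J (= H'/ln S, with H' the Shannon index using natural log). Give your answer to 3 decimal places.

0.574

Total N = 15+5+13+4+109+2+10 = 158, so the proportions are 0.09494, 0.03165, 0.08228, 0.02532, 0.68987, 0.01266, 0.06329 (working shown to 5 dp, full precision carried).
H' = −Σ pᵢ ln pᵢ = −((-0.22353) + (-0.10928) + (-0.20550) + (-0.09307) + (-0.25611) + (-0.05531) + (-0.17468)) = 1.11749.
With S = 7 species, ln S = 1.94591, so J = 1.11749/1.94591 = 0.57428, i.e. 0.574 to 3 decimal places.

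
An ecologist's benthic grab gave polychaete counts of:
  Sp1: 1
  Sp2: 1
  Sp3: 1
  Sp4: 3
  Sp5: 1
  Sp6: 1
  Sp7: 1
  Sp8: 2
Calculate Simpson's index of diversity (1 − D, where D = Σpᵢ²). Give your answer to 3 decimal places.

0.843

Total N = 1+1+1+3+1+1+1+2 = 11, so the proportions are 0.09091, 0.09091, 0.09091, 0.27273, 0.09091, 0.09091, 0.09091, 0.18182 (working shown to 5 dp, full precision carried).
D = 0.09091² + 0.09091² + 0.09091² + 0.27273² + 0.09091² + 0.09091² + 0.09091² + 0.18182² = 0.00826 + 0.00826 + 0.00826 + 0.07438 + 0.00826 + 0.00826 + 0.00826 + 0.03306 = 0.15702.
So 1 − D = 0.84298, i.e. 0.843 to 3 decimal places.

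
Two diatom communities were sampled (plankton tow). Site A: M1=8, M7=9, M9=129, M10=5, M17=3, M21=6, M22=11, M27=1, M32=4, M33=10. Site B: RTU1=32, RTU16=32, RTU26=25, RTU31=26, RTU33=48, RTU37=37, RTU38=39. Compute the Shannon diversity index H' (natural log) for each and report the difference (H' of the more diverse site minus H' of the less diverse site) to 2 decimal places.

0.68

Site A: N=186, proportions 0.043011, 0.048387, 0.693548, 0.026882, 0.016129, 0.032258, 0.05914, 0.005376, 0.021505, 0.053763, giving H' = 1.245275 (working shown to 6 dp, full precision carried).
Site B: N=239, proportions 0.133891, 0.133891, 0.104603, 0.108787, 0.200837, 0.154812, 0.16318, giving H' = 1.922949.
Difference = |1.245275 − 1.922949| = 0.677674, i.e. 0.68 to 2 decimal places.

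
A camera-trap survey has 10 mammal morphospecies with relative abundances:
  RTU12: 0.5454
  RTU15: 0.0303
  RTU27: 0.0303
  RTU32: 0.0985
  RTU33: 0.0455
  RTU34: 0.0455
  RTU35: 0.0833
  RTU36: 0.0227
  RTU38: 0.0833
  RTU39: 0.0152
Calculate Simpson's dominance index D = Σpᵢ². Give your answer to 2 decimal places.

D = 0.5454² + 0.0303² + 0.0303² + 0.0985² + 0.0455² + 0.0455² + 0.0833² + 0.0227² + 0.0833² + 0.0152² = 0.2975 + 0.0009 + 0.0009 + 0.0097 + 0.0021 + 0.0021 + 0.0069 + 0.0005 + 0.0069 + 0.0002 = 0.3278 (working shown to 4 dp, full precision carried).
To 2 decimal places, D = 0.33.

0.33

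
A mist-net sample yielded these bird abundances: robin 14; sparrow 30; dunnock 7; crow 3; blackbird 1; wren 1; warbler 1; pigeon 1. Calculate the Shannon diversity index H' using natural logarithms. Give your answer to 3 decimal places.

1.373

Total N = 14+30+7+3+1+1+1+1 = 58, so the proportions are 0.24138, 0.51724, 0.12069, 0.05172, 0.01724, 0.01724, 0.01724, 0.01724 (working shown to 5 dp, full precision carried).
Each pᵢ ln pᵢ term: 0.24138×(-1.42139)=-0.34309, 0.51724×(-0.65925)=-0.34099, 0.12069×(-2.11453)=-0.25520, 0.05172×(-2.96183)=-0.15320, 0.01724×(-4.06044)=-0.07001, 0.01724×(-4.06044)=-0.07001, 0.01724×(-4.06044)=-0.07001, 0.01724×(-4.06044)=-0.07001.
Sum = -1.37251, so H' = 1.373.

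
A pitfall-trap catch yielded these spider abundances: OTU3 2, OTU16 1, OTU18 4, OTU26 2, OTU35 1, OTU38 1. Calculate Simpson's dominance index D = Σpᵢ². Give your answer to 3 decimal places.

Total N = 2+1+4+2+1+1 = 11, so the proportions are 0.18182, 0.09091, 0.36364, 0.18182, 0.09091, 0.09091 (working shown to 5 dp, full precision carried).
D = 0.18182² + 0.09091² + 0.36364² + 0.18182² + 0.09091² + 0.09091² = 0.03306 + 0.00826 + 0.13223 + 0.03306 + 0.00826 + 0.00826 = 0.22314.
To 3 decimal places, D = 0.223.

0.223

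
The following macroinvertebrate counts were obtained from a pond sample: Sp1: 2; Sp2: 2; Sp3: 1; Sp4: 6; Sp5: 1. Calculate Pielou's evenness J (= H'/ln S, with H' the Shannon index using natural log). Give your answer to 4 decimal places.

Total N = 2+2+1+6+1 = 12, so the proportions are 0.166667, 0.166667, 0.083333, 0.5, 0.083333 (working shown to 6 dp, full precision carried).
H' = −Σ pᵢ ln pᵢ = −((-0.298627) + (-0.298627) + (-0.207076) + (-0.346574) + (-0.207076)) = 1.357978.
With S = 5 species, ln S = 1.609438, so J = 1.357978/1.609438 = 0.843759, i.e. 0.8438 to 4 decimal places.

0.8438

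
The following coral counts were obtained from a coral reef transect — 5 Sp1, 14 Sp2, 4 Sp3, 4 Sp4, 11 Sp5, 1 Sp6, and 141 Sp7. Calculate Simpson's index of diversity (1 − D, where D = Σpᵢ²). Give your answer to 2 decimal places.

0.37

Total N = 5+14+4+4+11+1+141 = 180, so the proportions are 0.0278, 0.0778, 0.0222, 0.0222, 0.0611, 0.0056, 0.7833 (working shown to 4 dp, full precision carried).
D = 0.0278² + 0.0778² + 0.0222² + 0.0222² + 0.0611² + 0.0056² + 0.7833² = 0.0008 + 0.0060 + 0.0005 + 0.0005 + 0.0037 + 0.0000 + 0.6136 = 0.6252.
So 1 − D = 0.3748, i.e. 0.37 to 2 decimal places.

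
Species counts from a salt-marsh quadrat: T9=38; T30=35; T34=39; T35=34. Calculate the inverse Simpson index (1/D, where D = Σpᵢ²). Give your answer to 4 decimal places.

3.9873

Total N = 38+35+39+34 = 146, so the proportions are 0.26027397, 0.23972603, 0.26712329, 0.23287671 (working shown to 8 dp, full precision carried).
D = 0.26027397² + 0.23972603² + 0.26712329² + 0.23287671² = 0.06774254 + 0.05746857 + 0.07135485 + 0.05423156 = 0.25079752.
So 1/D = 3.987280, i.e. 3.9873 to 4 decimal places.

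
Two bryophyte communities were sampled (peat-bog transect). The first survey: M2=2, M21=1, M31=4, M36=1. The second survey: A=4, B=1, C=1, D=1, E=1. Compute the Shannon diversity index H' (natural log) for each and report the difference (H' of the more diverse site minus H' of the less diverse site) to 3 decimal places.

The first survey: N=8, proportions 0.25, 0.125, 0.5, 0.125, giving H' = 1.2130076 (working shown to 7 dp, full precision carried).
The second survey: N=8, proportions 0.5, 0.125, 0.125, 0.125, 0.125, giving H' = 1.3862944.
Difference = |1.2130076 − 1.3862944| = 0.1732868, i.e. 0.173 to 3 decimal places.

0.173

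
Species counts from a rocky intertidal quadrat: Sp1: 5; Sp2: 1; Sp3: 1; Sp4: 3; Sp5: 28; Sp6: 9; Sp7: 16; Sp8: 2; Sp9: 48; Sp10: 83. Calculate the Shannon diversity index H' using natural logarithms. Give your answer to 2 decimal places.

1.59

Total N = 5+1+1+3+28+9+16+2+48+83 = 196, so the proportions are 0.0255, 0.0051, 0.0051, 0.0153, 0.1429, 0.0459, 0.0816, 0.0102, 0.2449, 0.4235 (working shown to 4 dp, full precision carried).
Each pᵢ ln pᵢ term: 0.0255×(-3.6687)=-0.0936, 0.0051×(-5.2781)=-0.0269, 0.0051×(-5.2781)=-0.0269, 0.0153×(-4.1795)=-0.0640, 0.1429×(-1.9459)=-0.2780, 0.0459×(-3.0809)=-0.1415, 0.0816×(-2.5055)=-0.2045, 0.0102×(-4.5850)=-0.0468, 0.2449×(-1.4069)=-0.3446, 0.4235×(-0.8593)=-0.3639.
Sum = -1.5906, so H' = 1.59.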